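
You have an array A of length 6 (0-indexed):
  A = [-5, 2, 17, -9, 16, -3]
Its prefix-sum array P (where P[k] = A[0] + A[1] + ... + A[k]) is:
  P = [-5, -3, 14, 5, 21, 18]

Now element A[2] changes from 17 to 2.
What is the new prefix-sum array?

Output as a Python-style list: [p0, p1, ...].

Change: A[2] 17 -> 2, delta = -15
P[k] for k < 2: unchanged (A[2] not included)
P[k] for k >= 2: shift by delta = -15
  P[0] = -5 + 0 = -5
  P[1] = -3 + 0 = -3
  P[2] = 14 + -15 = -1
  P[3] = 5 + -15 = -10
  P[4] = 21 + -15 = 6
  P[5] = 18 + -15 = 3

Answer: [-5, -3, -1, -10, 6, 3]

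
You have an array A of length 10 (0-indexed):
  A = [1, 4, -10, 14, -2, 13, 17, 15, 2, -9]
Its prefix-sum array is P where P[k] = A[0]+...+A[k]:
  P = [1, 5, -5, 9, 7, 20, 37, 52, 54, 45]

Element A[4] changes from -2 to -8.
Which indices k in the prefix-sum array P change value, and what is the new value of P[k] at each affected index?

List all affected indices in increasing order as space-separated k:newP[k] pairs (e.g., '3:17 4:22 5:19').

P[k] = A[0] + ... + A[k]
P[k] includes A[4] iff k >= 4
Affected indices: 4, 5, ..., 9; delta = -6
  P[4]: 7 + -6 = 1
  P[5]: 20 + -6 = 14
  P[6]: 37 + -6 = 31
  P[7]: 52 + -6 = 46
  P[8]: 54 + -6 = 48
  P[9]: 45 + -6 = 39

Answer: 4:1 5:14 6:31 7:46 8:48 9:39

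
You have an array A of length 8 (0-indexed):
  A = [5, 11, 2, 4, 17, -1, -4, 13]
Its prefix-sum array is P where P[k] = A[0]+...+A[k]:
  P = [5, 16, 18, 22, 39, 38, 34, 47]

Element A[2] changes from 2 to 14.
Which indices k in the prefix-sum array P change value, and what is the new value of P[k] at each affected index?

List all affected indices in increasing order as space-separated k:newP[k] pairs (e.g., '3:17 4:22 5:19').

P[k] = A[0] + ... + A[k]
P[k] includes A[2] iff k >= 2
Affected indices: 2, 3, ..., 7; delta = 12
  P[2]: 18 + 12 = 30
  P[3]: 22 + 12 = 34
  P[4]: 39 + 12 = 51
  P[5]: 38 + 12 = 50
  P[6]: 34 + 12 = 46
  P[7]: 47 + 12 = 59

Answer: 2:30 3:34 4:51 5:50 6:46 7:59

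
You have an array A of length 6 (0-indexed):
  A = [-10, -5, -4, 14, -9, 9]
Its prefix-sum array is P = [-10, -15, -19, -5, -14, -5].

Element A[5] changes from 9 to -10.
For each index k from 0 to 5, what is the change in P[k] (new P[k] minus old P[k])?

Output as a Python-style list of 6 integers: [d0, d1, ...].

Answer: [0, 0, 0, 0, 0, -19]

Derivation:
Element change: A[5] 9 -> -10, delta = -19
For k < 5: P[k] unchanged, delta_P[k] = 0
For k >= 5: P[k] shifts by exactly -19
Delta array: [0, 0, 0, 0, 0, -19]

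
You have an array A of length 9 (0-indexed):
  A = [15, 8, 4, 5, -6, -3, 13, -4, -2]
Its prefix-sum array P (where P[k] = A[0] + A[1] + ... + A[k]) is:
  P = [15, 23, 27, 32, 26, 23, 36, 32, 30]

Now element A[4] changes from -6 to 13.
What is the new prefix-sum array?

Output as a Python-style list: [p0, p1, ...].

Answer: [15, 23, 27, 32, 45, 42, 55, 51, 49]

Derivation:
Change: A[4] -6 -> 13, delta = 19
P[k] for k < 4: unchanged (A[4] not included)
P[k] for k >= 4: shift by delta = 19
  P[0] = 15 + 0 = 15
  P[1] = 23 + 0 = 23
  P[2] = 27 + 0 = 27
  P[3] = 32 + 0 = 32
  P[4] = 26 + 19 = 45
  P[5] = 23 + 19 = 42
  P[6] = 36 + 19 = 55
  P[7] = 32 + 19 = 51
  P[8] = 30 + 19 = 49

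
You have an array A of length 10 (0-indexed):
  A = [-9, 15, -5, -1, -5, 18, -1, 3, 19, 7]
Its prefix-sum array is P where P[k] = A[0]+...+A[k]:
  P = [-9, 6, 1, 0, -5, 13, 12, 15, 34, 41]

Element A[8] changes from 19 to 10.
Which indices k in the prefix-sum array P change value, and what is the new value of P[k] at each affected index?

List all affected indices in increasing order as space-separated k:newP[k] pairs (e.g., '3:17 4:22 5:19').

Answer: 8:25 9:32

Derivation:
P[k] = A[0] + ... + A[k]
P[k] includes A[8] iff k >= 8
Affected indices: 8, 9, ..., 9; delta = -9
  P[8]: 34 + -9 = 25
  P[9]: 41 + -9 = 32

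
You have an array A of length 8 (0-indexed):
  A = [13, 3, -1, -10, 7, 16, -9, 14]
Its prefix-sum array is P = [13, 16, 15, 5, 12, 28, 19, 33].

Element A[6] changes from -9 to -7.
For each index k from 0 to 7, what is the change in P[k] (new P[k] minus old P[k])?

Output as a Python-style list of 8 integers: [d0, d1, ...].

Answer: [0, 0, 0, 0, 0, 0, 2, 2]

Derivation:
Element change: A[6] -9 -> -7, delta = 2
For k < 6: P[k] unchanged, delta_P[k] = 0
For k >= 6: P[k] shifts by exactly 2
Delta array: [0, 0, 0, 0, 0, 0, 2, 2]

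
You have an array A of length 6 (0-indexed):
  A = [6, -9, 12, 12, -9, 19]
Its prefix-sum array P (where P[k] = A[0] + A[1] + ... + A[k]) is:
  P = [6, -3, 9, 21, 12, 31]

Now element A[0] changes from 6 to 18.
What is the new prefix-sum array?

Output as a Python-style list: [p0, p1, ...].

Answer: [18, 9, 21, 33, 24, 43]

Derivation:
Change: A[0] 6 -> 18, delta = 12
P[k] for k < 0: unchanged (A[0] not included)
P[k] for k >= 0: shift by delta = 12
  P[0] = 6 + 12 = 18
  P[1] = -3 + 12 = 9
  P[2] = 9 + 12 = 21
  P[3] = 21 + 12 = 33
  P[4] = 12 + 12 = 24
  P[5] = 31 + 12 = 43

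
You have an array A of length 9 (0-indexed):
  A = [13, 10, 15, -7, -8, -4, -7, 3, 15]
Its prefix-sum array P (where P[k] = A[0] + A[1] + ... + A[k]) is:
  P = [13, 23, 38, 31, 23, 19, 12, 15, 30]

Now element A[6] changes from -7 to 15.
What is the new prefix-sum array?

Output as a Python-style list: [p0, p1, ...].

Answer: [13, 23, 38, 31, 23, 19, 34, 37, 52]

Derivation:
Change: A[6] -7 -> 15, delta = 22
P[k] for k < 6: unchanged (A[6] not included)
P[k] for k >= 6: shift by delta = 22
  P[0] = 13 + 0 = 13
  P[1] = 23 + 0 = 23
  P[2] = 38 + 0 = 38
  P[3] = 31 + 0 = 31
  P[4] = 23 + 0 = 23
  P[5] = 19 + 0 = 19
  P[6] = 12 + 22 = 34
  P[7] = 15 + 22 = 37
  P[8] = 30 + 22 = 52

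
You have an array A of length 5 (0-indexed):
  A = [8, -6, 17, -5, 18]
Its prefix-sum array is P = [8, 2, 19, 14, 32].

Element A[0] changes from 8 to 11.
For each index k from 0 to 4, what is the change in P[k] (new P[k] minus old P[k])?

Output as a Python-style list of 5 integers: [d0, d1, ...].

Answer: [3, 3, 3, 3, 3]

Derivation:
Element change: A[0] 8 -> 11, delta = 3
For k < 0: P[k] unchanged, delta_P[k] = 0
For k >= 0: P[k] shifts by exactly 3
Delta array: [3, 3, 3, 3, 3]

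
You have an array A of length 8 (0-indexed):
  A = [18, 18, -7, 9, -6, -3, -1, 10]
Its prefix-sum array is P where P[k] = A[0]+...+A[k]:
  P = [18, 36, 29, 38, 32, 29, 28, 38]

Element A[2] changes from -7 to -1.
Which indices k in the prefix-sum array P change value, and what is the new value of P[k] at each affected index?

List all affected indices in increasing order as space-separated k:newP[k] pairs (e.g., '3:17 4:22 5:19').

Answer: 2:35 3:44 4:38 5:35 6:34 7:44

Derivation:
P[k] = A[0] + ... + A[k]
P[k] includes A[2] iff k >= 2
Affected indices: 2, 3, ..., 7; delta = 6
  P[2]: 29 + 6 = 35
  P[3]: 38 + 6 = 44
  P[4]: 32 + 6 = 38
  P[5]: 29 + 6 = 35
  P[6]: 28 + 6 = 34
  P[7]: 38 + 6 = 44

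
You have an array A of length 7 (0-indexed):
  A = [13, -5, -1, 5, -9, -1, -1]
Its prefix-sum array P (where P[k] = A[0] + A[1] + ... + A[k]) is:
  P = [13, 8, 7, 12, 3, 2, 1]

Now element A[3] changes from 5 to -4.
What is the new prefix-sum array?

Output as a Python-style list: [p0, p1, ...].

Answer: [13, 8, 7, 3, -6, -7, -8]

Derivation:
Change: A[3] 5 -> -4, delta = -9
P[k] for k < 3: unchanged (A[3] not included)
P[k] for k >= 3: shift by delta = -9
  P[0] = 13 + 0 = 13
  P[1] = 8 + 0 = 8
  P[2] = 7 + 0 = 7
  P[3] = 12 + -9 = 3
  P[4] = 3 + -9 = -6
  P[5] = 2 + -9 = -7
  P[6] = 1 + -9 = -8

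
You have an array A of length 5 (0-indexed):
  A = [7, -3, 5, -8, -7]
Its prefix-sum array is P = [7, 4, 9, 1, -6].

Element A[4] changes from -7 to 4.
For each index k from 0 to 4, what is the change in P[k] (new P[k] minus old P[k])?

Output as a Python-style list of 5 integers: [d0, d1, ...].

Element change: A[4] -7 -> 4, delta = 11
For k < 4: P[k] unchanged, delta_P[k] = 0
For k >= 4: P[k] shifts by exactly 11
Delta array: [0, 0, 0, 0, 11]

Answer: [0, 0, 0, 0, 11]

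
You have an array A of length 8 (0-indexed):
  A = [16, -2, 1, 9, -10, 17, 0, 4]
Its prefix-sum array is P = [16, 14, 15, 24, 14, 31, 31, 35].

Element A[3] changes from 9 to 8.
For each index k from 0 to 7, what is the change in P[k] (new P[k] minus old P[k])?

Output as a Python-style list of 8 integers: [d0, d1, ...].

Element change: A[3] 9 -> 8, delta = -1
For k < 3: P[k] unchanged, delta_P[k] = 0
For k >= 3: P[k] shifts by exactly -1
Delta array: [0, 0, 0, -1, -1, -1, -1, -1]

Answer: [0, 0, 0, -1, -1, -1, -1, -1]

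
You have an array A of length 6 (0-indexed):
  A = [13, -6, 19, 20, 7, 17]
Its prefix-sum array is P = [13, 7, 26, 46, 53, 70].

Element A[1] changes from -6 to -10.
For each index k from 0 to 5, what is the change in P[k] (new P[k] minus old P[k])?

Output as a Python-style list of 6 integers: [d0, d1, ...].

Answer: [0, -4, -4, -4, -4, -4]

Derivation:
Element change: A[1] -6 -> -10, delta = -4
For k < 1: P[k] unchanged, delta_P[k] = 0
For k >= 1: P[k] shifts by exactly -4
Delta array: [0, -4, -4, -4, -4, -4]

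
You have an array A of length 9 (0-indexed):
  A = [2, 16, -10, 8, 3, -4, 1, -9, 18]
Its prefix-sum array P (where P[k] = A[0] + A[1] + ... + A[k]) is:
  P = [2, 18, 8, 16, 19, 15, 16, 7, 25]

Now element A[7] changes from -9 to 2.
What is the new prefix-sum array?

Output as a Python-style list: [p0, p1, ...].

Answer: [2, 18, 8, 16, 19, 15, 16, 18, 36]

Derivation:
Change: A[7] -9 -> 2, delta = 11
P[k] for k < 7: unchanged (A[7] not included)
P[k] for k >= 7: shift by delta = 11
  P[0] = 2 + 0 = 2
  P[1] = 18 + 0 = 18
  P[2] = 8 + 0 = 8
  P[3] = 16 + 0 = 16
  P[4] = 19 + 0 = 19
  P[5] = 15 + 0 = 15
  P[6] = 16 + 0 = 16
  P[7] = 7 + 11 = 18
  P[8] = 25 + 11 = 36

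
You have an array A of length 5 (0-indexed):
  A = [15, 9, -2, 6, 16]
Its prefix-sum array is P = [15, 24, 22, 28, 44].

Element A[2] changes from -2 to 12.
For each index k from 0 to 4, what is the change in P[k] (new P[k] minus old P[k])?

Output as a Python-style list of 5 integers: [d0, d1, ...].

Element change: A[2] -2 -> 12, delta = 14
For k < 2: P[k] unchanged, delta_P[k] = 0
For k >= 2: P[k] shifts by exactly 14
Delta array: [0, 0, 14, 14, 14]

Answer: [0, 0, 14, 14, 14]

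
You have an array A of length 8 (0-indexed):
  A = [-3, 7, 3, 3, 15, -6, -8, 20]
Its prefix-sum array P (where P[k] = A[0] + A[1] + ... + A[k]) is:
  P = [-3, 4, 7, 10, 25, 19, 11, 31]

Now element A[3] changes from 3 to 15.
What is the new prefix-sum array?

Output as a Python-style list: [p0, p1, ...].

Change: A[3] 3 -> 15, delta = 12
P[k] for k < 3: unchanged (A[3] not included)
P[k] for k >= 3: shift by delta = 12
  P[0] = -3 + 0 = -3
  P[1] = 4 + 0 = 4
  P[2] = 7 + 0 = 7
  P[3] = 10 + 12 = 22
  P[4] = 25 + 12 = 37
  P[5] = 19 + 12 = 31
  P[6] = 11 + 12 = 23
  P[7] = 31 + 12 = 43

Answer: [-3, 4, 7, 22, 37, 31, 23, 43]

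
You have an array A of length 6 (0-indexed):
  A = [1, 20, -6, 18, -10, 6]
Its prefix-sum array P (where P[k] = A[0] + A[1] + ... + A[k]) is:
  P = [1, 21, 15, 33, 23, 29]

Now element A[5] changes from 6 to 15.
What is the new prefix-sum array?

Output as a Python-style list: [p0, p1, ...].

Answer: [1, 21, 15, 33, 23, 38]

Derivation:
Change: A[5] 6 -> 15, delta = 9
P[k] for k < 5: unchanged (A[5] not included)
P[k] for k >= 5: shift by delta = 9
  P[0] = 1 + 0 = 1
  P[1] = 21 + 0 = 21
  P[2] = 15 + 0 = 15
  P[3] = 33 + 0 = 33
  P[4] = 23 + 0 = 23
  P[5] = 29 + 9 = 38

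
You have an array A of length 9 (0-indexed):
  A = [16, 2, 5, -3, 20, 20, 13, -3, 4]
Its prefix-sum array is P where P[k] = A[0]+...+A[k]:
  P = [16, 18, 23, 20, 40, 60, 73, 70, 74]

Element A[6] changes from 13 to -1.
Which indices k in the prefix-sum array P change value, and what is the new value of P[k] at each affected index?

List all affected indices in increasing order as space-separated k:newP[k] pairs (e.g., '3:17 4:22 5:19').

Answer: 6:59 7:56 8:60

Derivation:
P[k] = A[0] + ... + A[k]
P[k] includes A[6] iff k >= 6
Affected indices: 6, 7, ..., 8; delta = -14
  P[6]: 73 + -14 = 59
  P[7]: 70 + -14 = 56
  P[8]: 74 + -14 = 60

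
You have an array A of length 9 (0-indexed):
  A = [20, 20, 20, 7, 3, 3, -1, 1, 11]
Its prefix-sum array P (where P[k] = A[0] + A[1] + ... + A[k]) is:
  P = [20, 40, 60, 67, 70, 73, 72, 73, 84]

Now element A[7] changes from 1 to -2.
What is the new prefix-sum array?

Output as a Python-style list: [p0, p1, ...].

Change: A[7] 1 -> -2, delta = -3
P[k] for k < 7: unchanged (A[7] not included)
P[k] for k >= 7: shift by delta = -3
  P[0] = 20 + 0 = 20
  P[1] = 40 + 0 = 40
  P[2] = 60 + 0 = 60
  P[3] = 67 + 0 = 67
  P[4] = 70 + 0 = 70
  P[5] = 73 + 0 = 73
  P[6] = 72 + 0 = 72
  P[7] = 73 + -3 = 70
  P[8] = 84 + -3 = 81

Answer: [20, 40, 60, 67, 70, 73, 72, 70, 81]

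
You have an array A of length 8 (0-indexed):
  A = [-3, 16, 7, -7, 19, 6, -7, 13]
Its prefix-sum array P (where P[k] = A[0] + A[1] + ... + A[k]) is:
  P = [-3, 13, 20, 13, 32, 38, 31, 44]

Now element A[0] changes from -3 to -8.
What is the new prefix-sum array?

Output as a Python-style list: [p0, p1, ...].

Change: A[0] -3 -> -8, delta = -5
P[k] for k < 0: unchanged (A[0] not included)
P[k] for k >= 0: shift by delta = -5
  P[0] = -3 + -5 = -8
  P[1] = 13 + -5 = 8
  P[2] = 20 + -5 = 15
  P[3] = 13 + -5 = 8
  P[4] = 32 + -5 = 27
  P[5] = 38 + -5 = 33
  P[6] = 31 + -5 = 26
  P[7] = 44 + -5 = 39

Answer: [-8, 8, 15, 8, 27, 33, 26, 39]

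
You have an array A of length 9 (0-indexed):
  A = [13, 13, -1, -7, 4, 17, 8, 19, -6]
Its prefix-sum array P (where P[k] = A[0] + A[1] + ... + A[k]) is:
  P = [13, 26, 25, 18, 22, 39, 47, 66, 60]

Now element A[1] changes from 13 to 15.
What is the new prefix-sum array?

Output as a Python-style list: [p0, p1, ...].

Change: A[1] 13 -> 15, delta = 2
P[k] for k < 1: unchanged (A[1] not included)
P[k] for k >= 1: shift by delta = 2
  P[0] = 13 + 0 = 13
  P[1] = 26 + 2 = 28
  P[2] = 25 + 2 = 27
  P[3] = 18 + 2 = 20
  P[4] = 22 + 2 = 24
  P[5] = 39 + 2 = 41
  P[6] = 47 + 2 = 49
  P[7] = 66 + 2 = 68
  P[8] = 60 + 2 = 62

Answer: [13, 28, 27, 20, 24, 41, 49, 68, 62]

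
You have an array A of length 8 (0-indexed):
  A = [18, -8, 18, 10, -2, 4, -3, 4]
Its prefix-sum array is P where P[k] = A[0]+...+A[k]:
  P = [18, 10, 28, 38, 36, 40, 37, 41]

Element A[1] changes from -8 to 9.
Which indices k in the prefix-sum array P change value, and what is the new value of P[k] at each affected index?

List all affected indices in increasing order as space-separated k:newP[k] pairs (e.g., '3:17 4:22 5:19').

P[k] = A[0] + ... + A[k]
P[k] includes A[1] iff k >= 1
Affected indices: 1, 2, ..., 7; delta = 17
  P[1]: 10 + 17 = 27
  P[2]: 28 + 17 = 45
  P[3]: 38 + 17 = 55
  P[4]: 36 + 17 = 53
  P[5]: 40 + 17 = 57
  P[6]: 37 + 17 = 54
  P[7]: 41 + 17 = 58

Answer: 1:27 2:45 3:55 4:53 5:57 6:54 7:58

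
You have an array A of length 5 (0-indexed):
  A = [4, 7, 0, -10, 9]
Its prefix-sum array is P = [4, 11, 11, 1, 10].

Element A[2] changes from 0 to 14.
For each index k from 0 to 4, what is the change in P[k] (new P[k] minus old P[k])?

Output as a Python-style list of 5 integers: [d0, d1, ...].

Element change: A[2] 0 -> 14, delta = 14
For k < 2: P[k] unchanged, delta_P[k] = 0
For k >= 2: P[k] shifts by exactly 14
Delta array: [0, 0, 14, 14, 14]

Answer: [0, 0, 14, 14, 14]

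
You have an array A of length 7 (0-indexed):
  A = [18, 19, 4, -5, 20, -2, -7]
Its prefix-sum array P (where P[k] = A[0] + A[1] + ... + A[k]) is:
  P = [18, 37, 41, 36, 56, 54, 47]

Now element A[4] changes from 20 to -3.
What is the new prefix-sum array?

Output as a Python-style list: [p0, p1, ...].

Answer: [18, 37, 41, 36, 33, 31, 24]

Derivation:
Change: A[4] 20 -> -3, delta = -23
P[k] for k < 4: unchanged (A[4] not included)
P[k] for k >= 4: shift by delta = -23
  P[0] = 18 + 0 = 18
  P[1] = 37 + 0 = 37
  P[2] = 41 + 0 = 41
  P[3] = 36 + 0 = 36
  P[4] = 56 + -23 = 33
  P[5] = 54 + -23 = 31
  P[6] = 47 + -23 = 24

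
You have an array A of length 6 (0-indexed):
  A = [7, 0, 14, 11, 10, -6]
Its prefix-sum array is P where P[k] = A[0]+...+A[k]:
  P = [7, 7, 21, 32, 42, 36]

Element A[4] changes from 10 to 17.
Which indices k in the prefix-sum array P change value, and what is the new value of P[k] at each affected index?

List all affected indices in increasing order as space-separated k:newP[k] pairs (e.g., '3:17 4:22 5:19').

P[k] = A[0] + ... + A[k]
P[k] includes A[4] iff k >= 4
Affected indices: 4, 5, ..., 5; delta = 7
  P[4]: 42 + 7 = 49
  P[5]: 36 + 7 = 43

Answer: 4:49 5:43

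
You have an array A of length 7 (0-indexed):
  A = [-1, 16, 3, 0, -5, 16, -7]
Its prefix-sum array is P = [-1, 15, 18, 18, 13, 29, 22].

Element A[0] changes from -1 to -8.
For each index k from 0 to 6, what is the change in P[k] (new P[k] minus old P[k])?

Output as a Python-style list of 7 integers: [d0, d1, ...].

Element change: A[0] -1 -> -8, delta = -7
For k < 0: P[k] unchanged, delta_P[k] = 0
For k >= 0: P[k] shifts by exactly -7
Delta array: [-7, -7, -7, -7, -7, -7, -7]

Answer: [-7, -7, -7, -7, -7, -7, -7]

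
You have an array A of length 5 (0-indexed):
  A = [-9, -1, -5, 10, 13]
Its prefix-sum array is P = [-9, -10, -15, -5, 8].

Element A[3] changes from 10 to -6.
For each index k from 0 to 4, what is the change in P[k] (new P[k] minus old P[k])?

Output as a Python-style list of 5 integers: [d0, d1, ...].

Answer: [0, 0, 0, -16, -16]

Derivation:
Element change: A[3] 10 -> -6, delta = -16
For k < 3: P[k] unchanged, delta_P[k] = 0
For k >= 3: P[k] shifts by exactly -16
Delta array: [0, 0, 0, -16, -16]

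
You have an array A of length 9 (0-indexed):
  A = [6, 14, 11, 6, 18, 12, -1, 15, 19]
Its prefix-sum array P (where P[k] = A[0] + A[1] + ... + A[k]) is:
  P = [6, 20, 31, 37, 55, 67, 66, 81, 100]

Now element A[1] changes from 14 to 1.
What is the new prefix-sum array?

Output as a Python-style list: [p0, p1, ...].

Change: A[1] 14 -> 1, delta = -13
P[k] for k < 1: unchanged (A[1] not included)
P[k] for k >= 1: shift by delta = -13
  P[0] = 6 + 0 = 6
  P[1] = 20 + -13 = 7
  P[2] = 31 + -13 = 18
  P[3] = 37 + -13 = 24
  P[4] = 55 + -13 = 42
  P[5] = 67 + -13 = 54
  P[6] = 66 + -13 = 53
  P[7] = 81 + -13 = 68
  P[8] = 100 + -13 = 87

Answer: [6, 7, 18, 24, 42, 54, 53, 68, 87]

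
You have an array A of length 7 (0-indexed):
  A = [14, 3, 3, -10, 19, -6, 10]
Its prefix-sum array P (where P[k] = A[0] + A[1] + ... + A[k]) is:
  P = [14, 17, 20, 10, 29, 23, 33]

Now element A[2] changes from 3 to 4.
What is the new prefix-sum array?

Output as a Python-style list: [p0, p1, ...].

Change: A[2] 3 -> 4, delta = 1
P[k] for k < 2: unchanged (A[2] not included)
P[k] for k >= 2: shift by delta = 1
  P[0] = 14 + 0 = 14
  P[1] = 17 + 0 = 17
  P[2] = 20 + 1 = 21
  P[3] = 10 + 1 = 11
  P[4] = 29 + 1 = 30
  P[5] = 23 + 1 = 24
  P[6] = 33 + 1 = 34

Answer: [14, 17, 21, 11, 30, 24, 34]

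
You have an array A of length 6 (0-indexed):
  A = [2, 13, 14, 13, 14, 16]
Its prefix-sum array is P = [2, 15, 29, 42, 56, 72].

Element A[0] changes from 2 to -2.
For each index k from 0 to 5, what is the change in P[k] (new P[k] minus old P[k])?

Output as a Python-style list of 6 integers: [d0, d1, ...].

Answer: [-4, -4, -4, -4, -4, -4]

Derivation:
Element change: A[0] 2 -> -2, delta = -4
For k < 0: P[k] unchanged, delta_P[k] = 0
For k >= 0: P[k] shifts by exactly -4
Delta array: [-4, -4, -4, -4, -4, -4]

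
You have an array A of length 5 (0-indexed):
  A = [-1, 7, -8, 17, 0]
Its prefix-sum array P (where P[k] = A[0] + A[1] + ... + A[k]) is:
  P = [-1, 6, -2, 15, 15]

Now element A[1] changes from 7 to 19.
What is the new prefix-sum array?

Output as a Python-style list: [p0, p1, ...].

Answer: [-1, 18, 10, 27, 27]

Derivation:
Change: A[1] 7 -> 19, delta = 12
P[k] for k < 1: unchanged (A[1] not included)
P[k] for k >= 1: shift by delta = 12
  P[0] = -1 + 0 = -1
  P[1] = 6 + 12 = 18
  P[2] = -2 + 12 = 10
  P[3] = 15 + 12 = 27
  P[4] = 15 + 12 = 27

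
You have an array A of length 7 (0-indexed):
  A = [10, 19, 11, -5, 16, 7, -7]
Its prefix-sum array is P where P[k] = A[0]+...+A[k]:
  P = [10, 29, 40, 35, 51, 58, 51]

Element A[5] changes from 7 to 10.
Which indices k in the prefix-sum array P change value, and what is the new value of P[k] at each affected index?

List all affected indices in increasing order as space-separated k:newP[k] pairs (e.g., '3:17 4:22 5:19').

Answer: 5:61 6:54

Derivation:
P[k] = A[0] + ... + A[k]
P[k] includes A[5] iff k >= 5
Affected indices: 5, 6, ..., 6; delta = 3
  P[5]: 58 + 3 = 61
  P[6]: 51 + 3 = 54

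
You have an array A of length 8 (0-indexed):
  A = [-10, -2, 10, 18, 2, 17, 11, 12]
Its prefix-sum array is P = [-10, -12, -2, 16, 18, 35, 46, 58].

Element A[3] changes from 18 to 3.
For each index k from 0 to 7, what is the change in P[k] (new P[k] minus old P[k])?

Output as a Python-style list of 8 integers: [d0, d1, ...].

Answer: [0, 0, 0, -15, -15, -15, -15, -15]

Derivation:
Element change: A[3] 18 -> 3, delta = -15
For k < 3: P[k] unchanged, delta_P[k] = 0
For k >= 3: P[k] shifts by exactly -15
Delta array: [0, 0, 0, -15, -15, -15, -15, -15]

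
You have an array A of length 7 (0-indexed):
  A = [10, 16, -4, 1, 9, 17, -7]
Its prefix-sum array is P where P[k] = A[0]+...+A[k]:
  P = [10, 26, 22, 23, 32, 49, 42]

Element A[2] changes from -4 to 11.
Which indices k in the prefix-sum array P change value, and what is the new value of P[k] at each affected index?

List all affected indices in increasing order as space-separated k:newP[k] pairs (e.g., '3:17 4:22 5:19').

Answer: 2:37 3:38 4:47 5:64 6:57

Derivation:
P[k] = A[0] + ... + A[k]
P[k] includes A[2] iff k >= 2
Affected indices: 2, 3, ..., 6; delta = 15
  P[2]: 22 + 15 = 37
  P[3]: 23 + 15 = 38
  P[4]: 32 + 15 = 47
  P[5]: 49 + 15 = 64
  P[6]: 42 + 15 = 57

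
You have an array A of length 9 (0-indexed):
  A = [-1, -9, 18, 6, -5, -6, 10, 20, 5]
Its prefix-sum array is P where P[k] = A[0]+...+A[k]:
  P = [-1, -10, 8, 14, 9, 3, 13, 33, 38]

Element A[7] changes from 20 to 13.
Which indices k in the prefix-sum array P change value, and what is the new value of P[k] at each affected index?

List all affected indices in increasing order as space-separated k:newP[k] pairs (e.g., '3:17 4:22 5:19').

Answer: 7:26 8:31

Derivation:
P[k] = A[0] + ... + A[k]
P[k] includes A[7] iff k >= 7
Affected indices: 7, 8, ..., 8; delta = -7
  P[7]: 33 + -7 = 26
  P[8]: 38 + -7 = 31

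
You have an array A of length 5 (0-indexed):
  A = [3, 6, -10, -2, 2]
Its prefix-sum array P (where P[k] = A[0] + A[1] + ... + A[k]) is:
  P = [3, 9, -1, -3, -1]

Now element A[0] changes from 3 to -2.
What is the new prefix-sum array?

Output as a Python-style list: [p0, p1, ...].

Change: A[0] 3 -> -2, delta = -5
P[k] for k < 0: unchanged (A[0] not included)
P[k] for k >= 0: shift by delta = -5
  P[0] = 3 + -5 = -2
  P[1] = 9 + -5 = 4
  P[2] = -1 + -5 = -6
  P[3] = -3 + -5 = -8
  P[4] = -1 + -5 = -6

Answer: [-2, 4, -6, -8, -6]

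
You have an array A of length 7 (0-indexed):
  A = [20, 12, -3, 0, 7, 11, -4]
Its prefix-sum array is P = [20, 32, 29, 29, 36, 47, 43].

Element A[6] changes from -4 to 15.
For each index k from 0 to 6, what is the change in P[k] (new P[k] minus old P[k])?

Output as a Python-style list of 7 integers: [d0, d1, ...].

Answer: [0, 0, 0, 0, 0, 0, 19]

Derivation:
Element change: A[6] -4 -> 15, delta = 19
For k < 6: P[k] unchanged, delta_P[k] = 0
For k >= 6: P[k] shifts by exactly 19
Delta array: [0, 0, 0, 0, 0, 0, 19]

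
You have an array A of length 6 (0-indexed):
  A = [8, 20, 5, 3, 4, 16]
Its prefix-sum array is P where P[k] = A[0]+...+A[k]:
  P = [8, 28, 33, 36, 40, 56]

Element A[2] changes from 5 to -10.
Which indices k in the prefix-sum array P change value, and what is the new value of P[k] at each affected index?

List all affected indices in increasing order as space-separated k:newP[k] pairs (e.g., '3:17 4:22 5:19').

Answer: 2:18 3:21 4:25 5:41

Derivation:
P[k] = A[0] + ... + A[k]
P[k] includes A[2] iff k >= 2
Affected indices: 2, 3, ..., 5; delta = -15
  P[2]: 33 + -15 = 18
  P[3]: 36 + -15 = 21
  P[4]: 40 + -15 = 25
  P[5]: 56 + -15 = 41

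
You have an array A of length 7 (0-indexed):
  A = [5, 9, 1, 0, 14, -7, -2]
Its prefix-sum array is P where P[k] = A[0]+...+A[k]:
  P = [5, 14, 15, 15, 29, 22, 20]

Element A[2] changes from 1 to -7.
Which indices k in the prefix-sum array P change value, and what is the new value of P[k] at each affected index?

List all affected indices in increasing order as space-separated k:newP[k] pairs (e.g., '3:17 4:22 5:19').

P[k] = A[0] + ... + A[k]
P[k] includes A[2] iff k >= 2
Affected indices: 2, 3, ..., 6; delta = -8
  P[2]: 15 + -8 = 7
  P[3]: 15 + -8 = 7
  P[4]: 29 + -8 = 21
  P[5]: 22 + -8 = 14
  P[6]: 20 + -8 = 12

Answer: 2:7 3:7 4:21 5:14 6:12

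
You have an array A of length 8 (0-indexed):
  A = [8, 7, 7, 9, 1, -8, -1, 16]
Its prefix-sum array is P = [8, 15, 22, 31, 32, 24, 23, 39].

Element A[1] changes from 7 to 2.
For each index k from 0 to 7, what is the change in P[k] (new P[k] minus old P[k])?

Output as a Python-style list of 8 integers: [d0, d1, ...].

Answer: [0, -5, -5, -5, -5, -5, -5, -5]

Derivation:
Element change: A[1] 7 -> 2, delta = -5
For k < 1: P[k] unchanged, delta_P[k] = 0
For k >= 1: P[k] shifts by exactly -5
Delta array: [0, -5, -5, -5, -5, -5, -5, -5]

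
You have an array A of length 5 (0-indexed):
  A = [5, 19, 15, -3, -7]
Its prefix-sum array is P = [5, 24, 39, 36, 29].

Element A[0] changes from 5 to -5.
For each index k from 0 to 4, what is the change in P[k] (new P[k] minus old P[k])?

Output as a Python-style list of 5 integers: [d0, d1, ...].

Answer: [-10, -10, -10, -10, -10]

Derivation:
Element change: A[0] 5 -> -5, delta = -10
For k < 0: P[k] unchanged, delta_P[k] = 0
For k >= 0: P[k] shifts by exactly -10
Delta array: [-10, -10, -10, -10, -10]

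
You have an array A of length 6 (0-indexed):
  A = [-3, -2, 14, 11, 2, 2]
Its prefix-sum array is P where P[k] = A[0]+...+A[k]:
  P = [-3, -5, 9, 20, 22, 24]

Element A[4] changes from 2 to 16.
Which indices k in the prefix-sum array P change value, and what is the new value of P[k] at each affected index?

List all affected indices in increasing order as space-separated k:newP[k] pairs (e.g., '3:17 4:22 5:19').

P[k] = A[0] + ... + A[k]
P[k] includes A[4] iff k >= 4
Affected indices: 4, 5, ..., 5; delta = 14
  P[4]: 22 + 14 = 36
  P[5]: 24 + 14 = 38

Answer: 4:36 5:38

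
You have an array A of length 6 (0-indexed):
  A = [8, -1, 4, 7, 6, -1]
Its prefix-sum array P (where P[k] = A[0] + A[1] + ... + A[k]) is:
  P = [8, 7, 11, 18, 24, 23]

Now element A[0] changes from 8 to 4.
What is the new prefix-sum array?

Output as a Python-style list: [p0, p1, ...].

Change: A[0] 8 -> 4, delta = -4
P[k] for k < 0: unchanged (A[0] not included)
P[k] for k >= 0: shift by delta = -4
  P[0] = 8 + -4 = 4
  P[1] = 7 + -4 = 3
  P[2] = 11 + -4 = 7
  P[3] = 18 + -4 = 14
  P[4] = 24 + -4 = 20
  P[5] = 23 + -4 = 19

Answer: [4, 3, 7, 14, 20, 19]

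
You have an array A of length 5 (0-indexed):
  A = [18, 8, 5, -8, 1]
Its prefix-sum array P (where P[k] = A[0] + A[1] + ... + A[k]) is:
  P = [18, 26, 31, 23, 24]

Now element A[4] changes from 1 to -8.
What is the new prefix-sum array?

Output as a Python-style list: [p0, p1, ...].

Change: A[4] 1 -> -8, delta = -9
P[k] for k < 4: unchanged (A[4] not included)
P[k] for k >= 4: shift by delta = -9
  P[0] = 18 + 0 = 18
  P[1] = 26 + 0 = 26
  P[2] = 31 + 0 = 31
  P[3] = 23 + 0 = 23
  P[4] = 24 + -9 = 15

Answer: [18, 26, 31, 23, 15]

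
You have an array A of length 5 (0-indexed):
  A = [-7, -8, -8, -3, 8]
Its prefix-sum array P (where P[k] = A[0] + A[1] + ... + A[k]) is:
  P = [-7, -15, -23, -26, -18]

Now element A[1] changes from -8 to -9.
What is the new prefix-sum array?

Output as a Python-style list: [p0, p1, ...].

Change: A[1] -8 -> -9, delta = -1
P[k] for k < 1: unchanged (A[1] not included)
P[k] for k >= 1: shift by delta = -1
  P[0] = -7 + 0 = -7
  P[1] = -15 + -1 = -16
  P[2] = -23 + -1 = -24
  P[3] = -26 + -1 = -27
  P[4] = -18 + -1 = -19

Answer: [-7, -16, -24, -27, -19]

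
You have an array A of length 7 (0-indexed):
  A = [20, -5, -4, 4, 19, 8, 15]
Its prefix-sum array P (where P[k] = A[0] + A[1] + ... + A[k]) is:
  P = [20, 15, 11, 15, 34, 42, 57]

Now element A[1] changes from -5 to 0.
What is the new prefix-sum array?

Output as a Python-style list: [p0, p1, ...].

Answer: [20, 20, 16, 20, 39, 47, 62]

Derivation:
Change: A[1] -5 -> 0, delta = 5
P[k] for k < 1: unchanged (A[1] not included)
P[k] for k >= 1: shift by delta = 5
  P[0] = 20 + 0 = 20
  P[1] = 15 + 5 = 20
  P[2] = 11 + 5 = 16
  P[3] = 15 + 5 = 20
  P[4] = 34 + 5 = 39
  P[5] = 42 + 5 = 47
  P[6] = 57 + 5 = 62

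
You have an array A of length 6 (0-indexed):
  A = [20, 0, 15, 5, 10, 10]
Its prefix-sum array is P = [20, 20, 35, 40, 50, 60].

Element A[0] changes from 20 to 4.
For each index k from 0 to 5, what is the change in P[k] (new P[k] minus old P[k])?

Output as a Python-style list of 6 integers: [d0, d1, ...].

Element change: A[0] 20 -> 4, delta = -16
For k < 0: P[k] unchanged, delta_P[k] = 0
For k >= 0: P[k] shifts by exactly -16
Delta array: [-16, -16, -16, -16, -16, -16]

Answer: [-16, -16, -16, -16, -16, -16]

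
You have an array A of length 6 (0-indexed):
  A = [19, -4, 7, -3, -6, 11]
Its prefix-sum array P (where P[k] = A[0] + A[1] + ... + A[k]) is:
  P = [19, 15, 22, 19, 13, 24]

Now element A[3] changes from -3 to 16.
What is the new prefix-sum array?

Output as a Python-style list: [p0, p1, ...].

Change: A[3] -3 -> 16, delta = 19
P[k] for k < 3: unchanged (A[3] not included)
P[k] for k >= 3: shift by delta = 19
  P[0] = 19 + 0 = 19
  P[1] = 15 + 0 = 15
  P[2] = 22 + 0 = 22
  P[3] = 19 + 19 = 38
  P[4] = 13 + 19 = 32
  P[5] = 24 + 19 = 43

Answer: [19, 15, 22, 38, 32, 43]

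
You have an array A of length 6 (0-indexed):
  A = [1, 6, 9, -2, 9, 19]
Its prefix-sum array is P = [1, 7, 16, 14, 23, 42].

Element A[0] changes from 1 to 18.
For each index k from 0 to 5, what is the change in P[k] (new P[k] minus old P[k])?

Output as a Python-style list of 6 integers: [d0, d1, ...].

Answer: [17, 17, 17, 17, 17, 17]

Derivation:
Element change: A[0] 1 -> 18, delta = 17
For k < 0: P[k] unchanged, delta_P[k] = 0
For k >= 0: P[k] shifts by exactly 17
Delta array: [17, 17, 17, 17, 17, 17]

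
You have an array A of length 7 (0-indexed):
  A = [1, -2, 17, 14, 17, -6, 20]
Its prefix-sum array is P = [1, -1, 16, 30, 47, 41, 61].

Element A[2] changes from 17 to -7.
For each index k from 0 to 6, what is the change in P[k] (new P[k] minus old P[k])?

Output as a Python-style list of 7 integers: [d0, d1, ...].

Answer: [0, 0, -24, -24, -24, -24, -24]

Derivation:
Element change: A[2] 17 -> -7, delta = -24
For k < 2: P[k] unchanged, delta_P[k] = 0
For k >= 2: P[k] shifts by exactly -24
Delta array: [0, 0, -24, -24, -24, -24, -24]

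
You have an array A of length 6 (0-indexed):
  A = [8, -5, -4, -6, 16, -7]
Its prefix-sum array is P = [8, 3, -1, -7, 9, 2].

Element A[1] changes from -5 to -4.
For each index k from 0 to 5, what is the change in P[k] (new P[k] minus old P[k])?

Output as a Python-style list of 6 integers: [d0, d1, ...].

Element change: A[1] -5 -> -4, delta = 1
For k < 1: P[k] unchanged, delta_P[k] = 0
For k >= 1: P[k] shifts by exactly 1
Delta array: [0, 1, 1, 1, 1, 1]

Answer: [0, 1, 1, 1, 1, 1]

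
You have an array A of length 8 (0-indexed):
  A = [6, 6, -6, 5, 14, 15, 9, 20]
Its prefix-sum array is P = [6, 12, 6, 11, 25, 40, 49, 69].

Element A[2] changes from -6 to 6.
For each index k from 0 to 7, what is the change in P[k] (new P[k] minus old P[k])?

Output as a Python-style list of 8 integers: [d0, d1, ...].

Answer: [0, 0, 12, 12, 12, 12, 12, 12]

Derivation:
Element change: A[2] -6 -> 6, delta = 12
For k < 2: P[k] unchanged, delta_P[k] = 0
For k >= 2: P[k] shifts by exactly 12
Delta array: [0, 0, 12, 12, 12, 12, 12, 12]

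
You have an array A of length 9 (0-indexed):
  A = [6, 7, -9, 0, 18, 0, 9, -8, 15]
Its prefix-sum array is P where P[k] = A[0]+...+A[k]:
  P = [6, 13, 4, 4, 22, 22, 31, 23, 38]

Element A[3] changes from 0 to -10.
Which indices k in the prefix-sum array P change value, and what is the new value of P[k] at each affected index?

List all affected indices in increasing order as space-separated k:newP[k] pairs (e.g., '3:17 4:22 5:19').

P[k] = A[0] + ... + A[k]
P[k] includes A[3] iff k >= 3
Affected indices: 3, 4, ..., 8; delta = -10
  P[3]: 4 + -10 = -6
  P[4]: 22 + -10 = 12
  P[5]: 22 + -10 = 12
  P[6]: 31 + -10 = 21
  P[7]: 23 + -10 = 13
  P[8]: 38 + -10 = 28

Answer: 3:-6 4:12 5:12 6:21 7:13 8:28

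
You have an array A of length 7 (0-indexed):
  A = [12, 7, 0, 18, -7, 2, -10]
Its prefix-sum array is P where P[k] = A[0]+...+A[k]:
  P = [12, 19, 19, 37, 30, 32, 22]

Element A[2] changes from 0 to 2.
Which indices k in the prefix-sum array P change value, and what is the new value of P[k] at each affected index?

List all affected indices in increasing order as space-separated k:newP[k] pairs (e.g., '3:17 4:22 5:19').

P[k] = A[0] + ... + A[k]
P[k] includes A[2] iff k >= 2
Affected indices: 2, 3, ..., 6; delta = 2
  P[2]: 19 + 2 = 21
  P[3]: 37 + 2 = 39
  P[4]: 30 + 2 = 32
  P[5]: 32 + 2 = 34
  P[6]: 22 + 2 = 24

Answer: 2:21 3:39 4:32 5:34 6:24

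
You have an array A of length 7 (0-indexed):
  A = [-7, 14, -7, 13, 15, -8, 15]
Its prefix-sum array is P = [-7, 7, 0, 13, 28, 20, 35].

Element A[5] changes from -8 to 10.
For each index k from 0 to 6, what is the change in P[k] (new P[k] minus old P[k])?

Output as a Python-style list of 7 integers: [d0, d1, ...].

Answer: [0, 0, 0, 0, 0, 18, 18]

Derivation:
Element change: A[5] -8 -> 10, delta = 18
For k < 5: P[k] unchanged, delta_P[k] = 0
For k >= 5: P[k] shifts by exactly 18
Delta array: [0, 0, 0, 0, 0, 18, 18]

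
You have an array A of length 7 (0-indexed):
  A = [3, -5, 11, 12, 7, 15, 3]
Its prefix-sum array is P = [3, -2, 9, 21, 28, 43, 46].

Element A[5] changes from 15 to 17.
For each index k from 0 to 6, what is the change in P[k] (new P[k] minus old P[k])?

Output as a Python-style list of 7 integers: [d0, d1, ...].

Answer: [0, 0, 0, 0, 0, 2, 2]

Derivation:
Element change: A[5] 15 -> 17, delta = 2
For k < 5: P[k] unchanged, delta_P[k] = 0
For k >= 5: P[k] shifts by exactly 2
Delta array: [0, 0, 0, 0, 0, 2, 2]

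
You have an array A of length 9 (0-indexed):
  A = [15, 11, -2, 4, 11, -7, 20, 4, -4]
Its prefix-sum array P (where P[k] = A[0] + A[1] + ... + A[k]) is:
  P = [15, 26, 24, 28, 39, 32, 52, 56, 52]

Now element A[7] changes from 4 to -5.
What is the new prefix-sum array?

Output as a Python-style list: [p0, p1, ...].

Change: A[7] 4 -> -5, delta = -9
P[k] for k < 7: unchanged (A[7] not included)
P[k] for k >= 7: shift by delta = -9
  P[0] = 15 + 0 = 15
  P[1] = 26 + 0 = 26
  P[2] = 24 + 0 = 24
  P[3] = 28 + 0 = 28
  P[4] = 39 + 0 = 39
  P[5] = 32 + 0 = 32
  P[6] = 52 + 0 = 52
  P[7] = 56 + -9 = 47
  P[8] = 52 + -9 = 43

Answer: [15, 26, 24, 28, 39, 32, 52, 47, 43]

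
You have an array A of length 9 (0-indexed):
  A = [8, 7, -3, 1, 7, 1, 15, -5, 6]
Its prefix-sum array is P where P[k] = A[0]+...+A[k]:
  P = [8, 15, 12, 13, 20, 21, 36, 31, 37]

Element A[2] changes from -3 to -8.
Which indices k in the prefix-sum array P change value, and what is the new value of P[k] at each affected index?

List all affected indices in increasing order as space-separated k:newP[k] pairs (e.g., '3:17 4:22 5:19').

P[k] = A[0] + ... + A[k]
P[k] includes A[2] iff k >= 2
Affected indices: 2, 3, ..., 8; delta = -5
  P[2]: 12 + -5 = 7
  P[3]: 13 + -5 = 8
  P[4]: 20 + -5 = 15
  P[5]: 21 + -5 = 16
  P[6]: 36 + -5 = 31
  P[7]: 31 + -5 = 26
  P[8]: 37 + -5 = 32

Answer: 2:7 3:8 4:15 5:16 6:31 7:26 8:32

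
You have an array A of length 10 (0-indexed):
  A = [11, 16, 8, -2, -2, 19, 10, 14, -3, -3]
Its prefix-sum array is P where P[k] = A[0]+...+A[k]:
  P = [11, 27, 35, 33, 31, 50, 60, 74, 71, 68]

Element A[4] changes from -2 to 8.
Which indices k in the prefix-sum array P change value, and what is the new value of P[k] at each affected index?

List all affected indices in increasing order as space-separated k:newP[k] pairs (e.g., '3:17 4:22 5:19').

Answer: 4:41 5:60 6:70 7:84 8:81 9:78

Derivation:
P[k] = A[0] + ... + A[k]
P[k] includes A[4] iff k >= 4
Affected indices: 4, 5, ..., 9; delta = 10
  P[4]: 31 + 10 = 41
  P[5]: 50 + 10 = 60
  P[6]: 60 + 10 = 70
  P[7]: 74 + 10 = 84
  P[8]: 71 + 10 = 81
  P[9]: 68 + 10 = 78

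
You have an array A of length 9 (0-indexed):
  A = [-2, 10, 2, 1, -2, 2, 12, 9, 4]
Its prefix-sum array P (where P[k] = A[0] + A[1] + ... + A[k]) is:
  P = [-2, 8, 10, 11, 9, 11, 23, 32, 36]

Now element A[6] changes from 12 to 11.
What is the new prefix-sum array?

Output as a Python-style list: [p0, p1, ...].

Change: A[6] 12 -> 11, delta = -1
P[k] for k < 6: unchanged (A[6] not included)
P[k] for k >= 6: shift by delta = -1
  P[0] = -2 + 0 = -2
  P[1] = 8 + 0 = 8
  P[2] = 10 + 0 = 10
  P[3] = 11 + 0 = 11
  P[4] = 9 + 0 = 9
  P[5] = 11 + 0 = 11
  P[6] = 23 + -1 = 22
  P[7] = 32 + -1 = 31
  P[8] = 36 + -1 = 35

Answer: [-2, 8, 10, 11, 9, 11, 22, 31, 35]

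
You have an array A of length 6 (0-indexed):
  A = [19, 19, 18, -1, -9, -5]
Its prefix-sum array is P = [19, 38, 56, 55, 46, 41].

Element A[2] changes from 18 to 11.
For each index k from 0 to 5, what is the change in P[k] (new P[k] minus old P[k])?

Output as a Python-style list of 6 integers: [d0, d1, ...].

Answer: [0, 0, -7, -7, -7, -7]

Derivation:
Element change: A[2] 18 -> 11, delta = -7
For k < 2: P[k] unchanged, delta_P[k] = 0
For k >= 2: P[k] shifts by exactly -7
Delta array: [0, 0, -7, -7, -7, -7]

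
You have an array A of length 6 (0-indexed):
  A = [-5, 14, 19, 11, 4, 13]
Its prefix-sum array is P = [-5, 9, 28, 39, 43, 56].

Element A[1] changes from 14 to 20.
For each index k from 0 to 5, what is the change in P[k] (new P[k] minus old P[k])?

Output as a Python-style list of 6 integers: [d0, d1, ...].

Element change: A[1] 14 -> 20, delta = 6
For k < 1: P[k] unchanged, delta_P[k] = 0
For k >= 1: P[k] shifts by exactly 6
Delta array: [0, 6, 6, 6, 6, 6]

Answer: [0, 6, 6, 6, 6, 6]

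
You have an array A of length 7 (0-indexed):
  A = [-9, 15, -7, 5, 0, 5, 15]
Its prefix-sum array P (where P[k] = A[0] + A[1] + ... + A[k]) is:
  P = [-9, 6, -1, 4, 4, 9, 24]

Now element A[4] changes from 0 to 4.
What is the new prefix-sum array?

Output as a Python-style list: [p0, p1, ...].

Change: A[4] 0 -> 4, delta = 4
P[k] for k < 4: unchanged (A[4] not included)
P[k] for k >= 4: shift by delta = 4
  P[0] = -9 + 0 = -9
  P[1] = 6 + 0 = 6
  P[2] = -1 + 0 = -1
  P[3] = 4 + 0 = 4
  P[4] = 4 + 4 = 8
  P[5] = 9 + 4 = 13
  P[6] = 24 + 4 = 28

Answer: [-9, 6, -1, 4, 8, 13, 28]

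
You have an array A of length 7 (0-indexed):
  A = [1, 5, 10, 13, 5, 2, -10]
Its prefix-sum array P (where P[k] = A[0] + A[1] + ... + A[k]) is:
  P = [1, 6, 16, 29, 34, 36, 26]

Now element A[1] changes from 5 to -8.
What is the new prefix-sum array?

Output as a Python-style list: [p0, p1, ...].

Change: A[1] 5 -> -8, delta = -13
P[k] for k < 1: unchanged (A[1] not included)
P[k] for k >= 1: shift by delta = -13
  P[0] = 1 + 0 = 1
  P[1] = 6 + -13 = -7
  P[2] = 16 + -13 = 3
  P[3] = 29 + -13 = 16
  P[4] = 34 + -13 = 21
  P[5] = 36 + -13 = 23
  P[6] = 26 + -13 = 13

Answer: [1, -7, 3, 16, 21, 23, 13]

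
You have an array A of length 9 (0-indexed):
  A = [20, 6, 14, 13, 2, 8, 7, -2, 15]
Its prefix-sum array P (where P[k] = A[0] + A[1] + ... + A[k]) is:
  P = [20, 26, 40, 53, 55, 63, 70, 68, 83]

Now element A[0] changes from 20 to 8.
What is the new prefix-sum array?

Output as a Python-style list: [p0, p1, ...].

Change: A[0] 20 -> 8, delta = -12
P[k] for k < 0: unchanged (A[0] not included)
P[k] for k >= 0: shift by delta = -12
  P[0] = 20 + -12 = 8
  P[1] = 26 + -12 = 14
  P[2] = 40 + -12 = 28
  P[3] = 53 + -12 = 41
  P[4] = 55 + -12 = 43
  P[5] = 63 + -12 = 51
  P[6] = 70 + -12 = 58
  P[7] = 68 + -12 = 56
  P[8] = 83 + -12 = 71

Answer: [8, 14, 28, 41, 43, 51, 58, 56, 71]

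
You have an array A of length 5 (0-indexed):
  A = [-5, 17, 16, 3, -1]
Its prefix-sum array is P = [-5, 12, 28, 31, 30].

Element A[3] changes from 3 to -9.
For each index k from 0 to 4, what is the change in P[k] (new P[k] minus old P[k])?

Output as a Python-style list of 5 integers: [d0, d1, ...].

Element change: A[3] 3 -> -9, delta = -12
For k < 3: P[k] unchanged, delta_P[k] = 0
For k >= 3: P[k] shifts by exactly -12
Delta array: [0, 0, 0, -12, -12]

Answer: [0, 0, 0, -12, -12]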